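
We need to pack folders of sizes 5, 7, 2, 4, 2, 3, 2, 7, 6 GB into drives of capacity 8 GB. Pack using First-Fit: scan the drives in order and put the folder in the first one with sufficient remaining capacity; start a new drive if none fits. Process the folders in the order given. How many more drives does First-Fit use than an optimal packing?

First-Fit: [5,2] [7] [4,2,2] [3] [7] [6] → 6 drives.
Total size 38 GB; any packing needs at least ⌈38/8⌉ = 5 drives.
An optimal packing achieves that bound: [7] [7] [6,2] [5,3] [4,2,2] → 5 drives.
Excess: 6 − 5 = 1.

1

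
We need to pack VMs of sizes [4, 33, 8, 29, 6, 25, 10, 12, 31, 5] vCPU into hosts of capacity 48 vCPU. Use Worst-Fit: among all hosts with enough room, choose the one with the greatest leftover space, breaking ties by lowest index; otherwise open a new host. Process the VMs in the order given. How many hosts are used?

host 1: place 4 vCPU, 44 vCPU left
host 1: place 33 vCPU, 11 vCPU left
host 1: place 8 vCPU, 3 vCPU left
host 2: place 29 vCPU, 19 vCPU left
host 2: place 6 vCPU, 13 vCPU left
host 3: place 25 vCPU, 23 vCPU left
host 3: place 10 vCPU, 13 vCPU left
host 2: place 12 vCPU, 1 vCPU left
host 4: place 31 vCPU, 17 vCPU left
host 4: place 5 vCPU, 12 vCPU left
Final hosts: [4,33,8] [29,6,12] [25,10] [31,5].

4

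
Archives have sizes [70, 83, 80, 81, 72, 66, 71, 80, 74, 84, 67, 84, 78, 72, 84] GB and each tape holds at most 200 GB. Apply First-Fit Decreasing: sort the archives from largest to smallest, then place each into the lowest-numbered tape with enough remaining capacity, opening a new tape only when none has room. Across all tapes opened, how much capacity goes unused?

454

Sorted descending: 84, 84, 84, 83, 81, 80, 80, 78, 74, 72, 72, 71, 70, 67, 66.
84 GB → tape 1 (remaining 116 GB)
84 GB → tape 1 (remaining 32 GB)
84 GB → tape 2 (remaining 116 GB)
83 GB → tape 2 (remaining 33 GB)
81 GB → tape 3 (remaining 119 GB)
80 GB → tape 3 (remaining 39 GB)
80 GB → tape 4 (remaining 120 GB)
78 GB → tape 4 (remaining 42 GB)
74 GB → tape 5 (remaining 126 GB)
72 GB → tape 5 (remaining 54 GB)
72 GB → tape 6 (remaining 128 GB)
71 GB → tape 6 (remaining 57 GB)
70 GB → tape 7 (remaining 130 GB)
67 GB → tape 7 (remaining 63 GB)
66 GB → tape 8 (remaining 134 GB)
8 tapes × 200 GB = 1600 GB; used 1146 GB; unused 454 GB.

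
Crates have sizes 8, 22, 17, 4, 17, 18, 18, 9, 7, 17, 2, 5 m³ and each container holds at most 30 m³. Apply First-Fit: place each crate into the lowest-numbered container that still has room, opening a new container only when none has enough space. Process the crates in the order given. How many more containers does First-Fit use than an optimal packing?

First-Fit: [8,22] [17,4,9] [17,7,2] [18,5] [18] [17] → 6 containers.
6 crates exceed 15 m³ (half the capacity), and no two of those can share a container, so at least 6 containers are needed.
So 6 is already optimal.

0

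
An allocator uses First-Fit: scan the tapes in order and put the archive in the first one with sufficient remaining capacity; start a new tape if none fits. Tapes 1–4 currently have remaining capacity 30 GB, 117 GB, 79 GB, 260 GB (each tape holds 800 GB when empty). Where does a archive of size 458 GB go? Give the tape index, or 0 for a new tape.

0

No tape has ≥ 458 GB free, so a new tape is opened.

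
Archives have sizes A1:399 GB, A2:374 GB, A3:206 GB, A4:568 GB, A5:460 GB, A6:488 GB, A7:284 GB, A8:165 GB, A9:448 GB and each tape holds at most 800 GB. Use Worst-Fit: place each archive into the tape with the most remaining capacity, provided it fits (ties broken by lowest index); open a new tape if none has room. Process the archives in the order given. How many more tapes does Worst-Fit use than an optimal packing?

Worst-Fit: [399,374] [206,568] [460,284] [488,165] [448] → 5 tapes.
Total size 3392 GB; any packing needs at least ⌈3392/800⌉ = 5 tapes.
So 5 is already optimal.

0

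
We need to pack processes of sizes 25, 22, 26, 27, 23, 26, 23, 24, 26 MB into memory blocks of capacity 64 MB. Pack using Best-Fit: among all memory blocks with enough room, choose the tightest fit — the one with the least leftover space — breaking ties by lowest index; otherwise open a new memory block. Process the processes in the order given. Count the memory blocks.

Put 25 MB in memory block 1; 39 MB remain.
Put 22 MB in memory block 1; 17 MB remain.
Put 26 MB in memory block 2; 38 MB remain.
Put 27 MB in memory block 2; 11 MB remain.
Put 23 MB in memory block 3; 41 MB remain.
Put 26 MB in memory block 3; 15 MB remain.
Put 23 MB in memory block 4; 41 MB remain.
Put 24 MB in memory block 4; 17 MB remain.
Put 26 MB in memory block 5; 38 MB remain.
Final memory blocks: [25,22] [26,27] [23,26] [23,24] [26].

5 memory blocks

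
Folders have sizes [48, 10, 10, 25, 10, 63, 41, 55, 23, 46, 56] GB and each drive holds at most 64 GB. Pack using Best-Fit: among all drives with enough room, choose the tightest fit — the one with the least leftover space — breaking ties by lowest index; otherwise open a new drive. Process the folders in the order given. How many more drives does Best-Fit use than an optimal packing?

Best-Fit: [48,10] [10,25,10] [63] [41,23] [55] [46] [56] → 7 drives.
Total size 387 GB; any packing needs at least ⌈387/64⌉ = 7 drives.
So 7 is already optimal.

0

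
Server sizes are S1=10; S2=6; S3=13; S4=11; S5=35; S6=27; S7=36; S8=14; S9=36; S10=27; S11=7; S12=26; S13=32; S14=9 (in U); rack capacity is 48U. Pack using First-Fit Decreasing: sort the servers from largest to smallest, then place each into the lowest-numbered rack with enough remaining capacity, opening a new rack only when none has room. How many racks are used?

Sorted descending: 36, 36, 35, 32, 27, 27, 26, 14, 13, 11, 10, 9, 7, 6.
Put 36U in rack 1; 12U remain.
Put 36U in rack 2; 12U remain.
Put 35U in rack 3; 13U remain.
Put 32U in rack 4; 16U remain.
Put 27U in rack 5; 21U remain.
Put 27U in rack 6; 21U remain.
Put 26U in rack 7; 22U remain.
Put 14U in rack 4; 2U remain.
Put 13U in rack 3; 0U remain.
Put 11U in rack 1; 1U remain.
Put 10U in rack 2; 2U remain.
Put 9U in rack 5; 12U remain.
Put 7U in rack 5; 5U remain.
Put 6U in rack 6; 15U remain.

7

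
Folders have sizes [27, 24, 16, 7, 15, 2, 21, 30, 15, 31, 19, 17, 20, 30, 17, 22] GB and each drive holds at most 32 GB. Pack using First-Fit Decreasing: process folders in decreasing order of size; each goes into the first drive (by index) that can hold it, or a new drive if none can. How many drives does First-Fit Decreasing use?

12 drives

Sorted descending: 31, 30, 30, 27, 24, 22, 21, 20, 19, 17, 17, 16, 15, 15, 7, 2.
31 GB → drive 1 (remaining 1 GB)
30 GB → drive 2 (remaining 2 GB)
30 GB → drive 3 (remaining 2 GB)
27 GB → drive 4 (remaining 5 GB)
24 GB → drive 5 (remaining 8 GB)
22 GB → drive 6 (remaining 10 GB)
21 GB → drive 7 (remaining 11 GB)
20 GB → drive 8 (remaining 12 GB)
19 GB → drive 9 (remaining 13 GB)
17 GB → drive 10 (remaining 15 GB)
17 GB → drive 11 (remaining 15 GB)
16 GB → drive 12 (remaining 16 GB)
15 GB → drive 10 (remaining 0 GB)
15 GB → drive 11 (remaining 0 GB)
7 GB → drive 5 (remaining 1 GB)
2 GB → drive 2 (remaining 0 GB)
Final drives: [31] [30,2] [30] [27] [24,7] [22] [21] [20] [19] [17,15] [17,15] [16].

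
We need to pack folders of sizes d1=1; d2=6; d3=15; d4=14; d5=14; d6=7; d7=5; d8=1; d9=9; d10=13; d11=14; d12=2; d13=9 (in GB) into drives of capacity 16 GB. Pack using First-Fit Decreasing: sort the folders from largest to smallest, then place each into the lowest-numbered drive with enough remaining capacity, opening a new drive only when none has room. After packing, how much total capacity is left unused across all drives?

Sorted descending: 15, 14, 14, 14, 13, 9, 9, 7, 6, 5, 2, 1, 1.
15 GB → drive 1 (remaining 1 GB)
14 GB → drive 2 (remaining 2 GB)
14 GB → drive 3 (remaining 2 GB)
14 GB → drive 4 (remaining 2 GB)
13 GB → drive 5 (remaining 3 GB)
9 GB → drive 6 (remaining 7 GB)
9 GB → drive 7 (remaining 7 GB)
7 GB → drive 6 (remaining 0 GB)
6 GB → drive 7 (remaining 1 GB)
5 GB → drive 8 (remaining 11 GB)
2 GB → drive 2 (remaining 0 GB)
1 GB → drive 1 (remaining 0 GB)
1 GB → drive 3 (remaining 1 GB)
8 drives × 16 GB = 128 GB; used 110 GB; unused 18 GB.

18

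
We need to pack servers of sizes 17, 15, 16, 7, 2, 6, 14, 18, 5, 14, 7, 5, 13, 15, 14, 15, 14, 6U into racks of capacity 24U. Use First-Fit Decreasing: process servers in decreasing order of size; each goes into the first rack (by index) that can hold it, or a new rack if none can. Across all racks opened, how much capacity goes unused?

Sorted descending: 18, 17, 16, 15, 15, 15, 14, 14, 14, 14, 13, 7, 7, 6, 6, 5, 5, 2.
18U → rack 1 (remaining 6U)
17U → rack 2 (remaining 7U)
16U → rack 3 (remaining 8U)
15U → rack 4 (remaining 9U)
15U → rack 5 (remaining 9U)
15U → rack 6 (remaining 9U)
14U → rack 7 (remaining 10U)
14U → rack 8 (remaining 10U)
14U → rack 9 (remaining 10U)
14U → rack 10 (remaining 10U)
13U → rack 11 (remaining 11U)
7U → rack 2 (remaining 0U)
7U → rack 3 (remaining 1U)
6U → rack 1 (remaining 0U)
6U → rack 4 (remaining 3U)
5U → rack 5 (remaining 4U)
5U → rack 6 (remaining 4U)
2U → rack 4 (remaining 1U)
11 racks × 24U = 264U; used 203U; unused 61U.

61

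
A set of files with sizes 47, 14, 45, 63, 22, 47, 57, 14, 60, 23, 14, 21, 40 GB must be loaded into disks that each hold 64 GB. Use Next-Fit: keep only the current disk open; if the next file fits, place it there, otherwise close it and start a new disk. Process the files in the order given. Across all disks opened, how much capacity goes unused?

173

47 GB → disk 1 (remaining 17 GB)
14 GB → disk 1 (remaining 3 GB)
45 GB → disk 2 (remaining 19 GB)
63 GB → disk 3 (remaining 1 GB)
22 GB → disk 4 (remaining 42 GB)
47 GB → disk 5 (remaining 17 GB)
57 GB → disk 6 (remaining 7 GB)
14 GB → disk 7 (remaining 50 GB)
60 GB → disk 8 (remaining 4 GB)
23 GB → disk 9 (remaining 41 GB)
14 GB → disk 9 (remaining 27 GB)
21 GB → disk 9 (remaining 6 GB)
40 GB → disk 10 (remaining 24 GB)
10 disks × 64 GB = 640 GB; used 467 GB; unused 173 GB.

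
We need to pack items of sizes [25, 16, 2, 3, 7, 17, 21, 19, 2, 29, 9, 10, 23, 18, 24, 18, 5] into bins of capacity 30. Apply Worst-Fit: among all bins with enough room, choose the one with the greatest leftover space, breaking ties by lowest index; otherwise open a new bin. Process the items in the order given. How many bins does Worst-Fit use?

bin 1: place 25, 5 left
bin 2: place 16, 14 left
bin 2: place 2, 12 left
bin 2: place 3, 9 left
bin 2: place 7, 2 left
bin 3: place 17, 13 left
bin 4: place 21, 9 left
bin 5: place 19, 11 left
bin 3: place 2, 11 left
bin 6: place 29, 1 left
bin 3: place 9, 2 left
bin 5: place 10, 1 left
bin 7: place 23, 7 left
bin 8: place 18, 12 left
bin 9: place 24, 6 left
bin 10: place 18, 12 left
bin 8: place 5, 7 left
Final bins: [25] [16,2,3,7] [17,2,9] [21] [19,10] [29] [23] [18,5] [24] [18].

10 bins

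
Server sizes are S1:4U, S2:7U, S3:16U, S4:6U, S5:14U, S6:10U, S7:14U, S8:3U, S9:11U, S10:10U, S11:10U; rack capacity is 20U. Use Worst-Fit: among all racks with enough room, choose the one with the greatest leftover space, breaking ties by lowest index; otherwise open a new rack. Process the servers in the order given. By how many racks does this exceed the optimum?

1

Worst-Fit: [4,7,6] [16] [14] [10,3] [14] [11] [10,10] → 7 racks.
Total size 105U; any packing needs at least ⌈105/20⌉ = 6 racks.
An optimal packing achieves that bound: [16,4] [14,6] [14,3] [11,7] [10,10] [10] → 6 racks.
Excess: 7 − 6 = 1.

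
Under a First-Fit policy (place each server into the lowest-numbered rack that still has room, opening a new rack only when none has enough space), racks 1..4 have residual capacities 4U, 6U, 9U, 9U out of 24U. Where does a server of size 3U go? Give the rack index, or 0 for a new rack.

Racks with room: rack 1 (4U), rack 2 (6U), rack 3 (9U), rack 4 (9U).
The first with room is rack 1.

1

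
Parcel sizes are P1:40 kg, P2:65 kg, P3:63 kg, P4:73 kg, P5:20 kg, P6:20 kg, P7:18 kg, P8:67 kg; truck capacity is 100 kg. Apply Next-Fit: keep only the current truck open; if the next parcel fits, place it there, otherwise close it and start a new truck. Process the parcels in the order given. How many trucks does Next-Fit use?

truck 1: place P1 (40 kg), 60 kg left
truck 2: place P2 (65 kg), 35 kg left
truck 3: place P3 (63 kg), 37 kg left
truck 4: place P4 (73 kg), 27 kg left
truck 4: place P5 (20 kg), 7 kg left
truck 5: place P6 (20 kg), 80 kg left
truck 5: place P7 (18 kg), 62 kg left
truck 6: place P8 (67 kg), 33 kg left

6 trucks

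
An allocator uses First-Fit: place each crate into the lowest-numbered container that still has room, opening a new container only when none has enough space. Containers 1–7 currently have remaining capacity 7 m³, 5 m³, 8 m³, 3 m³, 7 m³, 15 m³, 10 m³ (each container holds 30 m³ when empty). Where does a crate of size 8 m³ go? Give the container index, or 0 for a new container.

Containers with room: container 3 (8 m³), container 6 (15 m³), container 7 (10 m³).
The first with room is container 3.

3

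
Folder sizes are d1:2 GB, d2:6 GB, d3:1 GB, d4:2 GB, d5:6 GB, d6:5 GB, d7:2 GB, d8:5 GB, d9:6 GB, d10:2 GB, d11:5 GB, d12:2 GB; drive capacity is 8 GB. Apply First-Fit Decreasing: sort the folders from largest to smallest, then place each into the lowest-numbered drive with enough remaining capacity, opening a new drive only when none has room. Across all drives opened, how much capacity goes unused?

Sorted descending: 6, 6, 6, 5, 5, 5, 2, 2, 2, 2, 2, 1.
drive 1: place 6 GB, 2 GB left
drive 2: place 6 GB, 2 GB left
drive 3: place 6 GB, 2 GB left
drive 4: place 5 GB, 3 GB left
drive 5: place 5 GB, 3 GB left
drive 6: place 5 GB, 3 GB left
drive 1: place 2 GB, 0 GB left
drive 2: place 2 GB, 0 GB left
drive 3: place 2 GB, 0 GB left
drive 4: place 2 GB, 1 GB left
drive 5: place 2 GB, 1 GB left
drive 4: place 1 GB, 0 GB left
6 drives × 8 GB = 48 GB; used 44 GB; unused 4 GB.

4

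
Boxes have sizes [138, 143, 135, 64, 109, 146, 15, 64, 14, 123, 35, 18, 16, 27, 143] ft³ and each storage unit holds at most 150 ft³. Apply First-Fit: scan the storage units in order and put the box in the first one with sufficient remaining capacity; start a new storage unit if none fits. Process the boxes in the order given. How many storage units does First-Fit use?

Put 138 ft³ in storage unit 1; 12 ft³ remain.
Put 143 ft³ in storage unit 2; 7 ft³ remain.
Put 135 ft³ in storage unit 3; 15 ft³ remain.
Put 64 ft³ in storage unit 4; 86 ft³ remain.
Put 109 ft³ in storage unit 5; 41 ft³ remain.
Put 146 ft³ in storage unit 6; 4 ft³ remain.
Put 15 ft³ in storage unit 3; 0 ft³ remain.
Put 64 ft³ in storage unit 4; 22 ft³ remain.
Put 14 ft³ in storage unit 4; 8 ft³ remain.
Put 123 ft³ in storage unit 7; 27 ft³ remain.
Put 35 ft³ in storage unit 5; 6 ft³ remain.
Put 18 ft³ in storage unit 7; 9 ft³ remain.
Put 16 ft³ in storage unit 8; 134 ft³ remain.
Put 27 ft³ in storage unit 8; 107 ft³ remain.
Put 143 ft³ in storage unit 9; 7 ft³ remain.

9 storage units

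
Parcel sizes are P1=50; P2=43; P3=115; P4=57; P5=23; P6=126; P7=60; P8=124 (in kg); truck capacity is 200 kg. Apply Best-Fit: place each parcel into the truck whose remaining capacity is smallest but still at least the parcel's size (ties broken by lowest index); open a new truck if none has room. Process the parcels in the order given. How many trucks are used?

truck 1: place P1 (50 kg), 150 kg left
truck 1: place P2 (43 kg), 107 kg left
truck 2: place P3 (115 kg), 85 kg left
truck 2: place P4 (57 kg), 28 kg left
truck 2: place P5 (23 kg), 5 kg left
truck 3: place P6 (126 kg), 74 kg left
truck 3: place P7 (60 kg), 14 kg left
truck 4: place P8 (124 kg), 76 kg left

4 trucks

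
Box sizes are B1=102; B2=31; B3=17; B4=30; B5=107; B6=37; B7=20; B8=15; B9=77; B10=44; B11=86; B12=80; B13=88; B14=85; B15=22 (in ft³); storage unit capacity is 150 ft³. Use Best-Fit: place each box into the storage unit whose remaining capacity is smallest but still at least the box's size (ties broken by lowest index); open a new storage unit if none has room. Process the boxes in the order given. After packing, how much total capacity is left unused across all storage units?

B1 (102 ft³) → storage unit 1 (remaining 48 ft³)
B2 (31 ft³) → storage unit 1 (remaining 17 ft³)
B3 (17 ft³) → storage unit 1 (remaining 0 ft³)
B4 (30 ft³) → storage unit 2 (remaining 120 ft³)
B5 (107 ft³) → storage unit 2 (remaining 13 ft³)
B6 (37 ft³) → storage unit 3 (remaining 113 ft³)
B7 (20 ft³) → storage unit 3 (remaining 93 ft³)
B8 (15 ft³) → storage unit 3 (remaining 78 ft³)
B9 (77 ft³) → storage unit 3 (remaining 1 ft³)
B10 (44 ft³) → storage unit 4 (remaining 106 ft³)
B11 (86 ft³) → storage unit 4 (remaining 20 ft³)
B12 (80 ft³) → storage unit 5 (remaining 70 ft³)
B13 (88 ft³) → storage unit 6 (remaining 62 ft³)
B14 (85 ft³) → storage unit 7 (remaining 65 ft³)
B15 (22 ft³) → storage unit 6 (remaining 40 ft³)
7 storage units × 150 ft³ = 1050 ft³; used 841 ft³; unused 209 ft³.

209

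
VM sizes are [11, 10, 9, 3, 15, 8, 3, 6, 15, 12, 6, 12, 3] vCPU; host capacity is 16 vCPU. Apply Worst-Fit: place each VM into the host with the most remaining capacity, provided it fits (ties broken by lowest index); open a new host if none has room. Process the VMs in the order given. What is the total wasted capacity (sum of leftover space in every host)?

31

Put 11 vCPU in host 1; 5 vCPU remain.
Put 10 vCPU in host 2; 6 vCPU remain.
Put 9 vCPU in host 3; 7 vCPU remain.
Put 3 vCPU in host 3; 4 vCPU remain.
Put 15 vCPU in host 4; 1 vCPU remain.
Put 8 vCPU in host 5; 8 vCPU remain.
Put 3 vCPU in host 5; 5 vCPU remain.
Put 6 vCPU in host 2; 0 vCPU remain.
Put 15 vCPU in host 6; 1 vCPU remain.
Put 12 vCPU in host 7; 4 vCPU remain.
Put 6 vCPU in host 8; 10 vCPU remain.
Put 12 vCPU in host 9; 4 vCPU remain.
Put 3 vCPU in host 8; 7 vCPU remain.
9 hosts × 16 vCPU = 144 vCPU; used 113 vCPU; unused 31 vCPU.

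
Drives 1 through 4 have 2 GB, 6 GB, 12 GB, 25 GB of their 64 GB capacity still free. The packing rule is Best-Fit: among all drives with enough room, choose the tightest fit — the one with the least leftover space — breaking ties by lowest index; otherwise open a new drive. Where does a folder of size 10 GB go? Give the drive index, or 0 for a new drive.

Drives with room: drive 3 (12 GB), drive 4 (25 GB).
Tightest fit is drive 3 with 12 GB free.

3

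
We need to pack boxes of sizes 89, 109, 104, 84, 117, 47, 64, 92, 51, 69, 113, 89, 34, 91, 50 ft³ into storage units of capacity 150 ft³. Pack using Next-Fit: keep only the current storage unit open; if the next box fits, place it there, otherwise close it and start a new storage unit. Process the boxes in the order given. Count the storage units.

11 storage units

storage unit 1: place 89 ft³, 61 ft³ left
storage unit 2: place 109 ft³, 41 ft³ left
storage unit 3: place 104 ft³, 46 ft³ left
storage unit 4: place 84 ft³, 66 ft³ left
storage unit 5: place 117 ft³, 33 ft³ left
storage unit 6: place 47 ft³, 103 ft³ left
storage unit 6: place 64 ft³, 39 ft³ left
storage unit 7: place 92 ft³, 58 ft³ left
storage unit 7: place 51 ft³, 7 ft³ left
storage unit 8: place 69 ft³, 81 ft³ left
storage unit 9: place 113 ft³, 37 ft³ left
storage unit 10: place 89 ft³, 61 ft³ left
storage unit 10: place 34 ft³, 27 ft³ left
storage unit 11: place 91 ft³, 59 ft³ left
storage unit 11: place 50 ft³, 9 ft³ left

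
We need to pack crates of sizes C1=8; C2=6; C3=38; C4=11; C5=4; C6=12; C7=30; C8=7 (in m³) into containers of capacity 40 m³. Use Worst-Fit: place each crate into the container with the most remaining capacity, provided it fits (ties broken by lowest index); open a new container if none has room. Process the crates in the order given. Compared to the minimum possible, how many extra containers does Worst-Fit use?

1

Worst-Fit: [8,6,11,4] [38] [12,7] [30] → 4 containers.
Total size 116 m³; any packing needs at least ⌈116/40⌉ = 3 containers.
An optimal packing achieves that bound: [38] [30,8] [12,11,7,6,4] → 3 containers.
Excess: 4 − 3 = 1.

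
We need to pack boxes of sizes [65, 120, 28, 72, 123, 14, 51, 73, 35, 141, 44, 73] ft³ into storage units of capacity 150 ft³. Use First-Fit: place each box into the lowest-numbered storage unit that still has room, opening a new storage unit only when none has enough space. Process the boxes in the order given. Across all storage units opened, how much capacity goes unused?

211

storage unit 1: place 65 ft³, 85 ft³ left
storage unit 2: place 120 ft³, 30 ft³ left
storage unit 1: place 28 ft³, 57 ft³ left
storage unit 3: place 72 ft³, 78 ft³ left
storage unit 4: place 123 ft³, 27 ft³ left
storage unit 1: place 14 ft³, 43 ft³ left
storage unit 3: place 51 ft³, 27 ft³ left
storage unit 5: place 73 ft³, 77 ft³ left
storage unit 1: place 35 ft³, 8 ft³ left
storage unit 6: place 141 ft³, 9 ft³ left
storage unit 5: place 44 ft³, 33 ft³ left
storage unit 7: place 73 ft³, 77 ft³ left
7 storage units × 150 ft³ = 1050 ft³; used 839 ft³; unused 211 ft³.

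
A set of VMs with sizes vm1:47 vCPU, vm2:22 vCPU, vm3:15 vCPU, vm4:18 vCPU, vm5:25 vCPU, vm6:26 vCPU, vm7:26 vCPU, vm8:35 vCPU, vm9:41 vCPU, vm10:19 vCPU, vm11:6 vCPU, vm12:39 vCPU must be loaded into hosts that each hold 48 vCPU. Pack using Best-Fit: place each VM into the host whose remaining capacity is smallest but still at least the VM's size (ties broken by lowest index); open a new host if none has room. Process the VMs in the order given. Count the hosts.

8

Put vm1 (47 vCPU) in host 1; 1 vCPU remain.
Put vm2 (22 vCPU) in host 2; 26 vCPU remain.
Put vm3 (15 vCPU) in host 2; 11 vCPU remain.
Put vm4 (18 vCPU) in host 3; 30 vCPU remain.
Put vm5 (25 vCPU) in host 3; 5 vCPU remain.
Put vm6 (26 vCPU) in host 4; 22 vCPU remain.
Put vm7 (26 vCPU) in host 5; 22 vCPU remain.
Put vm8 (35 vCPU) in host 6; 13 vCPU remain.
Put vm9 (41 vCPU) in host 7; 7 vCPU remain.
Put vm10 (19 vCPU) in host 4; 3 vCPU remain.
Put vm11 (6 vCPU) in host 7; 1 vCPU remain.
Put vm12 (39 vCPU) in host 8; 9 vCPU remain.
Final hosts: [47] [22,15] [18,25] [26,19] [26] [35] [41,6] [39].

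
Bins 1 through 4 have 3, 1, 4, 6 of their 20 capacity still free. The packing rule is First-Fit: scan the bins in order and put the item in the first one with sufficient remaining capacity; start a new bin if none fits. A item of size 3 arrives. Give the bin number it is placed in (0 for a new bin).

1

Bins with room: bin 1 (3), bin 3 (4), bin 4 (6).
The first with room is bin 1.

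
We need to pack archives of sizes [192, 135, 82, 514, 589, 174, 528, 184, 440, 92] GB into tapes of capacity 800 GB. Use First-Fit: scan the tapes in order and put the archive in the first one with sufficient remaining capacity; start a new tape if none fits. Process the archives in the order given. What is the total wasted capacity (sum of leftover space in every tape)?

1070

192 GB → tape 1 (remaining 608 GB)
135 GB → tape 1 (remaining 473 GB)
82 GB → tape 1 (remaining 391 GB)
514 GB → tape 2 (remaining 286 GB)
589 GB → tape 3 (remaining 211 GB)
174 GB → tape 1 (remaining 217 GB)
528 GB → tape 4 (remaining 272 GB)
184 GB → tape 1 (remaining 33 GB)
440 GB → tape 5 (remaining 360 GB)
92 GB → tape 2 (remaining 194 GB)
5 tapes × 800 GB = 4000 GB; used 2930 GB; unused 1070 GB.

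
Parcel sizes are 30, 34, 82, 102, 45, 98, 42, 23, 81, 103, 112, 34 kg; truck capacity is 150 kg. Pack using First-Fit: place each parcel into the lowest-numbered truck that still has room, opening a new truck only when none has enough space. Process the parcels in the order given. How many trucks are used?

30 kg → truck 1 (remaining 120 kg)
34 kg → truck 1 (remaining 86 kg)
82 kg → truck 1 (remaining 4 kg)
102 kg → truck 2 (remaining 48 kg)
45 kg → truck 2 (remaining 3 kg)
98 kg → truck 3 (remaining 52 kg)
42 kg → truck 3 (remaining 10 kg)
23 kg → truck 4 (remaining 127 kg)
81 kg → truck 4 (remaining 46 kg)
103 kg → truck 5 (remaining 47 kg)
112 kg → truck 6 (remaining 38 kg)
34 kg → truck 4 (remaining 12 kg)

6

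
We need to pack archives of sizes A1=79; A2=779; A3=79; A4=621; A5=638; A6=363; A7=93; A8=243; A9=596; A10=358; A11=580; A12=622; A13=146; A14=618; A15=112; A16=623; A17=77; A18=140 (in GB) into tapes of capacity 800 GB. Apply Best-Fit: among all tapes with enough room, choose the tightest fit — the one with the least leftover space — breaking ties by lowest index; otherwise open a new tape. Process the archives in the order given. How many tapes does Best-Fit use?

A1 (79 GB) → tape 1 (remaining 721 GB)
A2 (779 GB) → tape 2 (remaining 21 GB)
A3 (79 GB) → tape 1 (remaining 642 GB)
A4 (621 GB) → tape 1 (remaining 21 GB)
A5 (638 GB) → tape 3 (remaining 162 GB)
A6 (363 GB) → tape 4 (remaining 437 GB)
A7 (93 GB) → tape 3 (remaining 69 GB)
A8 (243 GB) → tape 4 (remaining 194 GB)
A9 (596 GB) → tape 5 (remaining 204 GB)
A10 (358 GB) → tape 6 (remaining 442 GB)
A11 (580 GB) → tape 7 (remaining 220 GB)
A12 (622 GB) → tape 8 (remaining 178 GB)
A13 (146 GB) → tape 8 (remaining 32 GB)
A14 (618 GB) → tape 9 (remaining 182 GB)
A15 (112 GB) → tape 9 (remaining 70 GB)
A16 (623 GB) → tape 10 (remaining 177 GB)
A17 (77 GB) → tape 10 (remaining 100 GB)
A18 (140 GB) → tape 4 (remaining 54 GB)
Final tapes: [79,79,621] [779] [638,93] [363,243,140] [596] [358] [580] [622,146] [618,112] [623,77].

10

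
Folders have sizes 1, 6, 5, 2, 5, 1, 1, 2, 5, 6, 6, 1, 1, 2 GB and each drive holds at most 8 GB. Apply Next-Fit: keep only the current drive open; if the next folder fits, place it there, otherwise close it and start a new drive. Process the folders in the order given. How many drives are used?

1 GB → drive 1 (remaining 7 GB)
6 GB → drive 1 (remaining 1 GB)
5 GB → drive 2 (remaining 3 GB)
2 GB → drive 2 (remaining 1 GB)
5 GB → drive 3 (remaining 3 GB)
1 GB → drive 3 (remaining 2 GB)
1 GB → drive 3 (remaining 1 GB)
2 GB → drive 4 (remaining 6 GB)
5 GB → drive 4 (remaining 1 GB)
6 GB → drive 5 (remaining 2 GB)
6 GB → drive 6 (remaining 2 GB)
1 GB → drive 6 (remaining 1 GB)
1 GB → drive 6 (remaining 0 GB)
2 GB → drive 7 (remaining 6 GB)

7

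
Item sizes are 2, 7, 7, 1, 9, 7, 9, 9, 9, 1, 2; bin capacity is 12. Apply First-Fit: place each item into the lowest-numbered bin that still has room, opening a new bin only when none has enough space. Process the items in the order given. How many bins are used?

7 bins

bin 1: place 2, 10 left
bin 1: place 7, 3 left
bin 2: place 7, 5 left
bin 1: place 1, 2 left
bin 3: place 9, 3 left
bin 4: place 7, 5 left
bin 5: place 9, 3 left
bin 6: place 9, 3 left
bin 7: place 9, 3 left
bin 1: place 1, 1 left
bin 2: place 2, 3 left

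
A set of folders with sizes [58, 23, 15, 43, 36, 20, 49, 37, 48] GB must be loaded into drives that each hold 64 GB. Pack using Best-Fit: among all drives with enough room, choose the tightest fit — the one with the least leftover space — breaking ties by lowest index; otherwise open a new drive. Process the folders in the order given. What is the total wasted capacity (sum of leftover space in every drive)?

119

drive 1: place 58 GB, 6 GB left
drive 2: place 23 GB, 41 GB left
drive 2: place 15 GB, 26 GB left
drive 3: place 43 GB, 21 GB left
drive 4: place 36 GB, 28 GB left
drive 3: place 20 GB, 1 GB left
drive 5: place 49 GB, 15 GB left
drive 6: place 37 GB, 27 GB left
drive 7: place 48 GB, 16 GB left
7 drives × 64 GB = 448 GB; used 329 GB; unused 119 GB.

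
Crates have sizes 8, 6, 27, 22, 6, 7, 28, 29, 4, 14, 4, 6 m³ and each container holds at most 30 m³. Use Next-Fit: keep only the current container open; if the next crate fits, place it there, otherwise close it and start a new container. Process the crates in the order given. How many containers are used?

container 1: place 8 m³, 22 m³ left
container 1: place 6 m³, 16 m³ left
container 2: place 27 m³, 3 m³ left
container 3: place 22 m³, 8 m³ left
container 3: place 6 m³, 2 m³ left
container 4: place 7 m³, 23 m³ left
container 5: place 28 m³, 2 m³ left
container 6: place 29 m³, 1 m³ left
container 7: place 4 m³, 26 m³ left
container 7: place 14 m³, 12 m³ left
container 7: place 4 m³, 8 m³ left
container 7: place 6 m³, 2 m³ left
Final containers: [8,6] [27] [22,6] [7] [28] [29] [4,14,4,6].

7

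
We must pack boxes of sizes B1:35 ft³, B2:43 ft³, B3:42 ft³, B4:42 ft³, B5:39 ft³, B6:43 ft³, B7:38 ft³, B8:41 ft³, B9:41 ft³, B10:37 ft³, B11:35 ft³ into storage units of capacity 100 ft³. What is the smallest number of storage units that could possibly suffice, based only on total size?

Total size = 35 + 43 + 42 + 42 + 39 + 43 + 38 + 41 + 41 + 37 + 35 = 436 ft³.
⌈436 / 100⌉ = 5.

5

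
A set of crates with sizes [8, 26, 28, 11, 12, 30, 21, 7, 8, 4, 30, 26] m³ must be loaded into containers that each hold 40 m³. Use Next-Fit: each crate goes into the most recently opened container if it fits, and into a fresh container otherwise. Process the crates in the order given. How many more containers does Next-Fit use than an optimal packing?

Next-Fit: [8,26] [28,11] [12] [30] [21,7,8,4] [30] [26] → 7 containers.
Total size 211 m³; any packing needs at least ⌈211/40⌉ = 6 containers.
An optimal packing achieves that bound: [30,8] [30,8] [28,12] [26,11] [26,7,4] [21] → 6 containers.
Excess: 7 − 6 = 1.

1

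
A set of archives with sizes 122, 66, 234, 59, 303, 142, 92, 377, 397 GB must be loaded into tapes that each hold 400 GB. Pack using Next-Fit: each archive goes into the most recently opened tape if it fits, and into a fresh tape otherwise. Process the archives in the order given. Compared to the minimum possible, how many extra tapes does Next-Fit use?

1

Next-Fit: [122,66] [234,59] [303] [142,92] [377] [397] → 6 tapes.
Total size 1792 GB; any packing needs at least ⌈1792/400⌉ = 5 tapes.
An optimal packing achieves that bound: [397] [377] [303,92] [234,142] [122,66,59] → 5 tapes.
Excess: 6 − 5 = 1.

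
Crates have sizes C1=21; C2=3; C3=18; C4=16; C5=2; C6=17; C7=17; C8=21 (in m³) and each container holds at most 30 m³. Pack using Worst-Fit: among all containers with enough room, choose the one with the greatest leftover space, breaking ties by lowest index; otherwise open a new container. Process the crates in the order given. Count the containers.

Put C1 (21 m³) in container 1; 9 m³ remain.
Put C2 (3 m³) in container 1; 6 m³ remain.
Put C3 (18 m³) in container 2; 12 m³ remain.
Put C4 (16 m³) in container 3; 14 m³ remain.
Put C5 (2 m³) in container 3; 12 m³ remain.
Put C6 (17 m³) in container 4; 13 m³ remain.
Put C7 (17 m³) in container 5; 13 m³ remain.
Put C8 (21 m³) in container 6; 9 m³ remain.
Final containers: [21,3] [18] [16,2] [17] [17] [21].

6 containers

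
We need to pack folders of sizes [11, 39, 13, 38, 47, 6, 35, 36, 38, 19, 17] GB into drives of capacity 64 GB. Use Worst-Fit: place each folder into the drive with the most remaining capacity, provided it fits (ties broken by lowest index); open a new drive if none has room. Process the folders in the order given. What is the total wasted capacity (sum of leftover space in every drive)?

85

Put 11 GB in drive 1; 53 GB remain.
Put 39 GB in drive 1; 14 GB remain.
Put 13 GB in drive 1; 1 GB remain.
Put 38 GB in drive 2; 26 GB remain.
Put 47 GB in drive 3; 17 GB remain.
Put 6 GB in drive 2; 20 GB remain.
Put 35 GB in drive 4; 29 GB remain.
Put 36 GB in drive 5; 28 GB remain.
Put 38 GB in drive 6; 26 GB remain.
Put 19 GB in drive 4; 10 GB remain.
Put 17 GB in drive 5; 11 GB remain.
6 drives × 64 GB = 384 GB; used 299 GB; unused 85 GB.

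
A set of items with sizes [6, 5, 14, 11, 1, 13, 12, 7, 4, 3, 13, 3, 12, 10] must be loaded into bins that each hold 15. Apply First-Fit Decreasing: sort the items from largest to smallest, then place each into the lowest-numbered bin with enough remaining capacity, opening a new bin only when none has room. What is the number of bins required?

Sorted descending: 14, 13, 13, 12, 12, 11, 10, 7, 6, 5, 4, 3, 3, 1.
Put 14 in bin 1; 1 remain.
Put 13 in bin 2; 2 remain.
Put 13 in bin 3; 2 remain.
Put 12 in bin 4; 3 remain.
Put 12 in bin 5; 3 remain.
Put 11 in bin 6; 4 remain.
Put 10 in bin 7; 5 remain.
Put 7 in bin 8; 8 remain.
Put 6 in bin 8; 2 remain.
Put 5 in bin 7; 0 remain.
Put 4 in bin 6; 0 remain.
Put 3 in bin 4; 0 remain.
Put 3 in bin 5; 0 remain.
Put 1 in bin 1; 0 remain.
Final bins: [14,1] [13] [13] [12,3] [12,3] [11,4] [10,5] [7,6].

8 bins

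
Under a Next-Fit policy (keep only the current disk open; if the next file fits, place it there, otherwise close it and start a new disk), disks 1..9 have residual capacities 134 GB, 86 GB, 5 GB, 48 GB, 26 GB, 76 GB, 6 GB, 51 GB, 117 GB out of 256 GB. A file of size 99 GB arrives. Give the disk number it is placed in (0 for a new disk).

9

Next-Fit only looks at disk 9, which has 117 GB free.
99 GB fits there.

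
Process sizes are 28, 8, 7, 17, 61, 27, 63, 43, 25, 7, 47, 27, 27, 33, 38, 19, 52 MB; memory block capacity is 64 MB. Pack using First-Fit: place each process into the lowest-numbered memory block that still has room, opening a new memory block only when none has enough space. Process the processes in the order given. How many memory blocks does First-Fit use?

28 MB → memory block 1 (remaining 36 MB)
8 MB → memory block 1 (remaining 28 MB)
7 MB → memory block 1 (remaining 21 MB)
17 MB → memory block 1 (remaining 4 MB)
61 MB → memory block 2 (remaining 3 MB)
27 MB → memory block 3 (remaining 37 MB)
63 MB → memory block 4 (remaining 1 MB)
43 MB → memory block 5 (remaining 21 MB)
25 MB → memory block 3 (remaining 12 MB)
7 MB → memory block 3 (remaining 5 MB)
47 MB → memory block 6 (remaining 17 MB)
27 MB → memory block 7 (remaining 37 MB)
27 MB → memory block 7 (remaining 10 MB)
33 MB → memory block 8 (remaining 31 MB)
38 MB → memory block 9 (remaining 26 MB)
19 MB → memory block 5 (remaining 2 MB)
52 MB → memory block 10 (remaining 12 MB)
Final memory blocks: [28,8,7,17] [61] [27,25,7] [63] [43,19] [47] [27,27] [33] [38] [52].

10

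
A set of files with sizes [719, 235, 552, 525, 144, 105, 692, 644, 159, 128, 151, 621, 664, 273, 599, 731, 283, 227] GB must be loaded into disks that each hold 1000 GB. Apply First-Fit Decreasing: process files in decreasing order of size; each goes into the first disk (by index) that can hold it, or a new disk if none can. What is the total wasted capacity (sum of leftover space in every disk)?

Sorted descending: 731, 719, 692, 664, 644, 621, 599, 552, 525, 283, 273, 235, 227, 159, 151, 144, 128, 105.
disk 1: place 731 GB, 269 GB left
disk 2: place 719 GB, 281 GB left
disk 3: place 692 GB, 308 GB left
disk 4: place 664 GB, 336 GB left
disk 5: place 644 GB, 356 GB left
disk 6: place 621 GB, 379 GB left
disk 7: place 599 GB, 401 GB left
disk 8: place 552 GB, 448 GB left
disk 9: place 525 GB, 475 GB left
disk 3: place 283 GB, 25 GB left
disk 2: place 273 GB, 8 GB left
disk 1: place 235 GB, 34 GB left
disk 4: place 227 GB, 109 GB left
disk 5: place 159 GB, 197 GB left
disk 5: place 151 GB, 46 GB left
disk 6: place 144 GB, 235 GB left
disk 6: place 128 GB, 107 GB left
disk 4: place 105 GB, 4 GB left
9 disks × 1000 GB = 9000 GB; used 7452 GB; unused 1548 GB.

1548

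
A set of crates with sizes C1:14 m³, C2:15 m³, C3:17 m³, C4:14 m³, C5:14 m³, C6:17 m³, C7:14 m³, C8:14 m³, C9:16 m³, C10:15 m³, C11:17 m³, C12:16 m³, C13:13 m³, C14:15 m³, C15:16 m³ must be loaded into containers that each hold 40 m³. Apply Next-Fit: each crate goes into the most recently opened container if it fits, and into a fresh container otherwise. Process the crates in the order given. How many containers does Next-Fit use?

C1 (14 m³) → container 1 (remaining 26 m³)
C2 (15 m³) → container 1 (remaining 11 m³)
C3 (17 m³) → container 2 (remaining 23 m³)
C4 (14 m³) → container 2 (remaining 9 m³)
C5 (14 m³) → container 3 (remaining 26 m³)
C6 (17 m³) → container 3 (remaining 9 m³)
C7 (14 m³) → container 4 (remaining 26 m³)
C8 (14 m³) → container 4 (remaining 12 m³)
C9 (16 m³) → container 5 (remaining 24 m³)
C10 (15 m³) → container 5 (remaining 9 m³)
C11 (17 m³) → container 6 (remaining 23 m³)
C12 (16 m³) → container 6 (remaining 7 m³)
C13 (13 m³) → container 7 (remaining 27 m³)
C14 (15 m³) → container 7 (remaining 12 m³)
C15 (16 m³) → container 8 (remaining 24 m³)
Final containers: [14,15] [17,14] [14,17] [14,14] [16,15] [17,16] [13,15] [16].

8 containers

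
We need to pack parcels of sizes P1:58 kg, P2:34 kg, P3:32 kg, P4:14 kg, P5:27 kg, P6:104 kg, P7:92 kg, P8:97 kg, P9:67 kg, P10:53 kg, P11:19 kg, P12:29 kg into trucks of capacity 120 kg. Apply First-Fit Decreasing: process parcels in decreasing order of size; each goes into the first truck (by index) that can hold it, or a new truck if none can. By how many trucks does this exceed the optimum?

First-Fit Decreasing: [104,14] [97,19] [92,27] [67,53] [58,34] [32,29] → 6 trucks.
Total size 626 kg; any packing needs at least ⌈626/120⌉ = 6 trucks.
So 6 is already optimal.

0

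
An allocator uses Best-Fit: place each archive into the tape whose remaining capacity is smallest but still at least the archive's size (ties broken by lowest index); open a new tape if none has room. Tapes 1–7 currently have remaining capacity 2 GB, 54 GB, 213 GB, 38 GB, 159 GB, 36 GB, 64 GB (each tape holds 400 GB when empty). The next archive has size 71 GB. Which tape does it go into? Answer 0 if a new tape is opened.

5

Tapes with room: tape 3 (213 GB), tape 5 (159 GB).
Tightest fit is tape 5 with 159 GB free.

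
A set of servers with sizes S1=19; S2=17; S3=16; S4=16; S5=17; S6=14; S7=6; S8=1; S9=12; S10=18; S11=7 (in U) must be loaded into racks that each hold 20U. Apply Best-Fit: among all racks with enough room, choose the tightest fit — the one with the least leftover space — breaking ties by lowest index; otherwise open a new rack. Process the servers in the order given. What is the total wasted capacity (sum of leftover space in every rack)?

Put S1 (19U) in rack 1; 1U remain.
Put S2 (17U) in rack 2; 3U remain.
Put S3 (16U) in rack 3; 4U remain.
Put S4 (16U) in rack 4; 4U remain.
Put S5 (17U) in rack 5; 3U remain.
Put S6 (14U) in rack 6; 6U remain.
Put S7 (6U) in rack 6; 0U remain.
Put S8 (1U) in rack 1; 0U remain.
Put S9 (12U) in rack 7; 8U remain.
Put S10 (18U) in rack 8; 2U remain.
Put S11 (7U) in rack 7; 1U remain.
8 racks × 20U = 160U; used 143U; unused 17U.

17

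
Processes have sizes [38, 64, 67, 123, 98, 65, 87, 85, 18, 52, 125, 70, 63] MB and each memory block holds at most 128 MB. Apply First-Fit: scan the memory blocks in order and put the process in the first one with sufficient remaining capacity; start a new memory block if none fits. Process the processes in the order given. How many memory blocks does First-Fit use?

9

Put 38 MB in memory block 1; 90 MB remain.
Put 64 MB in memory block 1; 26 MB remain.
Put 67 MB in memory block 2; 61 MB remain.
Put 123 MB in memory block 3; 5 MB remain.
Put 98 MB in memory block 4; 30 MB remain.
Put 65 MB in memory block 5; 63 MB remain.
Put 87 MB in memory block 6; 41 MB remain.
Put 85 MB in memory block 7; 43 MB remain.
Put 18 MB in memory block 1; 8 MB remain.
Put 52 MB in memory block 2; 9 MB remain.
Put 125 MB in memory block 8; 3 MB remain.
Put 70 MB in memory block 9; 58 MB remain.
Put 63 MB in memory block 5; 0 MB remain.
Final memory blocks: [38,64,18] [67,52] [123] [98] [65,63] [87] [85] [125] [70].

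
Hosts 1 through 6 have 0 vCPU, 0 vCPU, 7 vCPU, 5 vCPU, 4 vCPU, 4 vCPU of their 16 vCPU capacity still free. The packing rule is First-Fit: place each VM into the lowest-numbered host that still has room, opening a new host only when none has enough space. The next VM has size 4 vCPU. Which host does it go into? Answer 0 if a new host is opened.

Hosts with room: host 3 (7 vCPU), host 4 (5 vCPU), host 5 (4 vCPU), host 6 (4 vCPU).
The first with room is host 3.

3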